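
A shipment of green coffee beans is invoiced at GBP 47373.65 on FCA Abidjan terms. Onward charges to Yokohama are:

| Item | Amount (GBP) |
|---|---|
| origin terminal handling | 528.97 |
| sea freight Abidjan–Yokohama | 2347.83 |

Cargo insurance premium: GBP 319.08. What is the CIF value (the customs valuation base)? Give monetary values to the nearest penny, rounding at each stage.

CIF = FCA price + pre-shipment costs + freight + insurance
CIF = 47373.65 + 528.97 + 2347.83 + 319.08 = 50569.53

CIF value: GBP 50569.53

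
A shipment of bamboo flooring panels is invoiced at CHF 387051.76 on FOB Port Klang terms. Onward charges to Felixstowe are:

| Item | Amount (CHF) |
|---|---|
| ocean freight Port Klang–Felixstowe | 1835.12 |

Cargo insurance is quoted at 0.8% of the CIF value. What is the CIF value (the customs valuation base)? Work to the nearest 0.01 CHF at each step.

Let C be the CIF value. C = FOB price + freight + 0.8% × C
C − 0.8% × C = 387051.76 + 1835.12
0.992 × C = 388886.88
C = 388886.88 / 0.992 = 392023.06
Insurance premium = 0.8% × 392023.06 = 3136.18

CIF value: CHF 392023.06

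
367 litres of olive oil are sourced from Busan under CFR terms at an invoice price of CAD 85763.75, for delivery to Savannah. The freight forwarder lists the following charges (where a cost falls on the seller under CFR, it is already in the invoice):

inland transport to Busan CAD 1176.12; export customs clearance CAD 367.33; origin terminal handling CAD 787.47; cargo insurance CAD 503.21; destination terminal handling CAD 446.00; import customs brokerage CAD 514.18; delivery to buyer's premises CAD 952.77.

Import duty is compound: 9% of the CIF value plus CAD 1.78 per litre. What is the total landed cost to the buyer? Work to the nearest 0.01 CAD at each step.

CFR: the seller pays costs through ocean freight to the destination port, but not insurance.
Already in the invoice (seller's account under CFR): inland to port, export clearance, origin terminal — exclude.
CIF value = CFR price + insurance = 85763.75 + 503.21 = 86266.96
Ad valorem component: 86266.96 × 9% = 7764.03
Specific component: 367 × 1.78 = 653.26
Import duty = 7764.03 + 653.26 = 8417.29
Buyer bears: insurance 503.21 + destination terminal 446.00 + brokerage 514.18 + delivery 952.77 + duty 8417.29 = 10833.45
Landed cost = invoice 85763.75 + 10833.45 = 96597.20

Total landed cost: CAD 96597.20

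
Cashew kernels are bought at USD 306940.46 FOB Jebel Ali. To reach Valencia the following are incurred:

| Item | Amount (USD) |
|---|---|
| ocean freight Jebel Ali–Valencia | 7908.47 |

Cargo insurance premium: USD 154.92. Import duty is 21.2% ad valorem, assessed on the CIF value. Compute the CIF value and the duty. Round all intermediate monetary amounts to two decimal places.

CIF value: USD 315003.85; import duty: USD 66780.82

CIF = FOB price + freight + insurance
CIF = 306940.46 + 7908.47 + 154.92 = 315003.85
Import duty = 315003.85 × 21.2% = 66780.82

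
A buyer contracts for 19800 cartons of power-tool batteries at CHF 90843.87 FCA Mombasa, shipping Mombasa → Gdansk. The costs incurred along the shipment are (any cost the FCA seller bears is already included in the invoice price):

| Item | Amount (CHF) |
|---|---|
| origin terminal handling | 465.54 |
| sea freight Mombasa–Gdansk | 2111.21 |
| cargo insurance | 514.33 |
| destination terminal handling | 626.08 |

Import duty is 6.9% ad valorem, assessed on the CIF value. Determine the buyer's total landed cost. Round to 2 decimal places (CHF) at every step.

Total landed cost: CHF 101042.54

FCA: the seller delivers export-cleared goods to the carrier; the buyer bears costs from that point.
CIF value = FCA price + origin terminal + freight + insurance = 90843.87 + 465.54 + 2111.21 + 514.33 = 93934.95
Import duty = 93934.95 × 6.9% = 6481.51
Buyer bears: origin terminal 465.54 + freight 2111.21 + insurance 514.33 + destination terminal 626.08 + duty 6481.51 = 10198.67
Landed cost = invoice 90843.87 + 10198.67 = 101042.54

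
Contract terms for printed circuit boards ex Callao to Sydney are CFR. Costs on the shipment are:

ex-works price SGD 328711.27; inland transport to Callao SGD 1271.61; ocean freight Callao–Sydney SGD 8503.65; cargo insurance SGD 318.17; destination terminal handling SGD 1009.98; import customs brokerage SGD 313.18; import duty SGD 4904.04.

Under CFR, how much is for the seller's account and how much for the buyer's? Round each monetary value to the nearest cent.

Seller: SGD 338486.53; buyer: SGD 6545.37

CFR: the seller pays costs through ocean freight to the destination port, but not insurance.
Seller's account: goods 328711.27 + inland to port 1271.61 + freight 8503.65 = 338486.53
Buyer's account: insurance 318.17 + destination terminal 1009.98 + brokerage 313.18 + duty 4904.04 = 6545.37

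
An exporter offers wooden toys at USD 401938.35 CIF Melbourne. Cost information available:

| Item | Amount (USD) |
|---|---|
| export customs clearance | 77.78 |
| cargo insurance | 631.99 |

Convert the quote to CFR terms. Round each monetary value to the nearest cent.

CFR price: USD 401306.36

Not relevant to the conversion: export clearance — on the seller under both CIF and CFR; already in the CIF price and stays in the CFR price.
From CIF to CFR, the seller no longer bears: insurance.
CFR price = 401938.35 − 631.99 = 401306.36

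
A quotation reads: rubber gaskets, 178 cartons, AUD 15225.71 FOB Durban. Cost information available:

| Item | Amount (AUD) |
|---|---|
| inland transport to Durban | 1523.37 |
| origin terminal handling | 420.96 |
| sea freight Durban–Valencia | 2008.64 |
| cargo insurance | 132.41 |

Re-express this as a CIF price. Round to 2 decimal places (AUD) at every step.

Not relevant to the conversion: inland to port, origin terminal — on the seller under both FOB and CIF; already in the FOB price and stays in the CIF price.
From FOB to CIF, the seller additionally bears: freight, insurance.
CIF price = 15225.71 + 2008.64 + 132.41 = 17366.76

CIF price: AUD 17366.76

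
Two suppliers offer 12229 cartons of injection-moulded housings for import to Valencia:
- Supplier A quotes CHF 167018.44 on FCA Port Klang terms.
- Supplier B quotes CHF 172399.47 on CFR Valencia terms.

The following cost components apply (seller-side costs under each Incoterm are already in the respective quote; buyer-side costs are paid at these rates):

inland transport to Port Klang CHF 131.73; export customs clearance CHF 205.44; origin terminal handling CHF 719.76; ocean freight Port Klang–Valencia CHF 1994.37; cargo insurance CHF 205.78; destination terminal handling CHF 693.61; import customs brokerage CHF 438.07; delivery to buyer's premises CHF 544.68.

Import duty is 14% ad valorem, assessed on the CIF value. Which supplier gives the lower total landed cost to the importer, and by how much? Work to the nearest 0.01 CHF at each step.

Supplier A is cheaper by CHF 3040.27

Supplier A (FCA):
CIF value = FCA price + origin terminal + freight + insurance = 167018.44 + 719.76 + 1994.37 + 205.78 = 169938.35
Import duty = 169938.35 × 14% = 23791.37
Buyer bears (A): 719.76 + 1994.37 + 205.78 + 693.61 + 438.07 + 544.68 = 4596.27
Landed cost (A) = invoice 167018.44 + 4596.27 + duty 23791.37 = 195406.08
Supplier B (CFR):
CIF value = CFR price + insurance = 172399.47 + 205.78 = 172605.25
Import duty = 172605.25 × 14% = 24164.74
Buyer bears (B): 205.78 + 693.61 + 438.07 + 544.68 = 1882.14
Landed cost (B) = invoice 172399.47 + 1882.14 + duty 24164.74 = 198446.35
Difference = |195406.08 − 198446.35| = 3040.27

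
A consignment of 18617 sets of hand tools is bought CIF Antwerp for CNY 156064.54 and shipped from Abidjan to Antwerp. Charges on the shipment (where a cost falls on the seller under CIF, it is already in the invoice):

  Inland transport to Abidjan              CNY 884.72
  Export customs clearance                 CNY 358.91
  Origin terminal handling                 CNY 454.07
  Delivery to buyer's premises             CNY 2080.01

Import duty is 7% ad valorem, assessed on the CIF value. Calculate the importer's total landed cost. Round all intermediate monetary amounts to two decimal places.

Total landed cost: CNY 169069.07

CIF: the seller pays costs through ocean freight and marine insurance to the destination port.
Already in the invoice (seller's account under CIF): inland to port, export clearance, origin terminal — exclude.
The CIF price already equals the CIF value: 156064.54
Import duty = 156064.54 × 7% = 10924.52
Buyer bears: delivery 2080.01 + duty 10924.52 = 13004.53
Landed cost = invoice 156064.54 + 13004.53 = 169069.07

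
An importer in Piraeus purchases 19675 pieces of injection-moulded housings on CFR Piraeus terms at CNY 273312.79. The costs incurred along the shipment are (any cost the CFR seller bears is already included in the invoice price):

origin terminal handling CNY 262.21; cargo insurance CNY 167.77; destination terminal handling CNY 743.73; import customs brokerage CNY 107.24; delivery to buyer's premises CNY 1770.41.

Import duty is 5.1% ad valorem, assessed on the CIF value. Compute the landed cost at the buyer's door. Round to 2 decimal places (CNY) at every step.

CFR: the seller pays costs through ocean freight to the destination port, but not insurance.
Already in the invoice (seller's account under CFR): origin terminal — exclude.
CIF value = CFR price + insurance = 273312.79 + 167.77 = 273480.56
Import duty = 273480.56 × 5.1% = 13947.51
Buyer bears: insurance 167.77 + destination terminal 743.73 + brokerage 107.24 + delivery 1770.41 + duty 13947.51 = 16736.66
Landed cost = invoice 273312.79 + 16736.66 = 290049.45

Total landed cost: CNY 290049.45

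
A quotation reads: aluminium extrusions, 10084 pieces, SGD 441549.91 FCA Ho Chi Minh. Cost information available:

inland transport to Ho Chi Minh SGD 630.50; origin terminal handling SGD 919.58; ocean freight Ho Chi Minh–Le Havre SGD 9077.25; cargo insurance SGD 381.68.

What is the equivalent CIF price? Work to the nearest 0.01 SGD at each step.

CIF price: SGD 451928.42

Not relevant to the conversion: inland to port — on the seller under both FCA and CIF; already in the FCA price and stays in the CIF price.
From FCA to CIF, the seller additionally bears: origin terminal, freight, insurance.
CIF price = 441549.91 + 919.58 + 9077.25 + 381.68 = 451928.42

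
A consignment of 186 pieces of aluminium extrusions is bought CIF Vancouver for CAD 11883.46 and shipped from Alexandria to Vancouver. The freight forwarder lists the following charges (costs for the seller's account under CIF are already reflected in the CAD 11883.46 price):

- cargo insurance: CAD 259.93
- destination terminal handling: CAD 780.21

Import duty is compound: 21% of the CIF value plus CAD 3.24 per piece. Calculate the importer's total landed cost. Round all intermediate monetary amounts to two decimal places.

Total landed cost: CAD 15761.84

CIF: the seller pays costs through ocean freight and marine insurance to the destination port.
Already in the invoice (seller's account under CIF): insurance — exclude.
The CIF price already equals the CIF value: 11883.46
Ad valorem component: 11883.46 × 21% = 2495.53
Specific component: 186 × 3.24 = 602.64
Import duty = 2495.53 + 602.64 = 3098.17
Buyer bears: destination terminal 780.21 + duty 3098.17 = 3878.38
Landed cost = invoice 11883.46 + 3878.38 = 15761.84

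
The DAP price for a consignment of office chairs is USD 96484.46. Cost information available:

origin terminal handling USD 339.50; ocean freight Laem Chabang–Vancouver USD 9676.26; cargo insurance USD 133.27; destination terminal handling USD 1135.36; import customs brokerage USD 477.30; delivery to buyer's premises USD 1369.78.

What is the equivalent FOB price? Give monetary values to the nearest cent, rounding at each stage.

Not relevant to the conversion: origin terminal — on the seller under both DAP and FOB; already in the DAP price and stays in the FOB price. brokerage — on the buyer under both terms; not part of either seller's price.
From DAP to FOB, the seller no longer bears: freight, insurance, destination terminal, delivery.
FOB price = 96484.46 − 9676.26 − 133.27 − 1135.36 − 1369.78 = 84169.79

FOB price: USD 84169.79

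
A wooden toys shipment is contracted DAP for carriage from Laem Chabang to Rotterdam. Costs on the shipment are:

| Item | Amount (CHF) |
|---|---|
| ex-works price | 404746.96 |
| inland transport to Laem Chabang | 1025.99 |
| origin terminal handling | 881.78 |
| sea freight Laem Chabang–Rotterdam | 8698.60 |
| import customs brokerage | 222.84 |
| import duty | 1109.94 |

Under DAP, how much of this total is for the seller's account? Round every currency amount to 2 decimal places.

DAP: the seller bears all costs to the named destination except import duty and clearance.
Seller's account: goods 404746.96 + inland to port 1025.99 + origin terminal 881.78 + freight 8698.60 = 415353.33
Buyer's account: brokerage 222.84 + duty 1109.94 = 1332.78

Seller's account: CHF 415353.33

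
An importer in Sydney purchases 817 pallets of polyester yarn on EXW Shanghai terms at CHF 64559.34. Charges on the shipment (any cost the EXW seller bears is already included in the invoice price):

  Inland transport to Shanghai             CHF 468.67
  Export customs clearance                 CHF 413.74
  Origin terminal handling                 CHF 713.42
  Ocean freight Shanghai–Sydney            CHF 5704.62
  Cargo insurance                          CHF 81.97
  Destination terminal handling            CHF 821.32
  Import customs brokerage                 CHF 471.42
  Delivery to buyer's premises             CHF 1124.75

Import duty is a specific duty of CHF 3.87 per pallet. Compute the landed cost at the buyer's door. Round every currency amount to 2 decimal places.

EXW: the seller makes goods available at their premises; the buyer bears all onward costs.
CIF value = EXW price + inland to port + export clearance + origin terminal + freight + insurance = 64559.34 + 468.67 + 413.74 + 713.42 + 5704.62 + 81.97 = 71941.76
Import duty = 817 × 3.87 = 3161.79
Buyer bears: inland to port 468.67 + export clearance 413.74 + origin terminal 713.42 + freight 5704.62 + insurance 81.97 + destination terminal 821.32 + brokerage 471.42 + delivery 1124.75 + duty 3161.79 = 12961.70
Landed cost = invoice 64559.34 + 12961.70 = 77521.04

Total landed cost: CHF 77521.04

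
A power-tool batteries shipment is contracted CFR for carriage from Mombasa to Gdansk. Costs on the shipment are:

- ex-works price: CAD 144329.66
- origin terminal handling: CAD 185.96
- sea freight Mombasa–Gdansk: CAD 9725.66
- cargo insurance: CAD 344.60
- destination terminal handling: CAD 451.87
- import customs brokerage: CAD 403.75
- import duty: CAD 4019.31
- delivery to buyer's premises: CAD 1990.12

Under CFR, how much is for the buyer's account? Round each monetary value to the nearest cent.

CFR: the seller pays costs through ocean freight to the destination port, but not insurance.
Seller's account: goods 144329.66 + origin terminal 185.96 + freight 9725.66 = 154241.28
Buyer's account: insurance 344.60 + destination terminal 451.87 + brokerage 403.75 + duty 4019.31 + delivery 1990.12 = 7209.65

Buyer's account: CAD 7209.65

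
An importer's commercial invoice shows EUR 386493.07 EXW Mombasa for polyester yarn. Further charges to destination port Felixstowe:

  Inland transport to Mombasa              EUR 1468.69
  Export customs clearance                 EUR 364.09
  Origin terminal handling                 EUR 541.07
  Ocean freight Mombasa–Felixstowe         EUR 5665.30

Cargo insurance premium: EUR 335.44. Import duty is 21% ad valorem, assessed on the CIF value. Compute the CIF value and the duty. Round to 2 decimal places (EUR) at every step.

CIF value: EUR 394867.66; import duty: EUR 82922.21

CIF = EXW price + pre-shipment costs + freight + insurance
CIF = 386493.07 + 1468.69 + 364.09 + 541.07 + 5665.30 + 335.44 = 394867.66
Import duty = 394867.66 × 21% = 82922.21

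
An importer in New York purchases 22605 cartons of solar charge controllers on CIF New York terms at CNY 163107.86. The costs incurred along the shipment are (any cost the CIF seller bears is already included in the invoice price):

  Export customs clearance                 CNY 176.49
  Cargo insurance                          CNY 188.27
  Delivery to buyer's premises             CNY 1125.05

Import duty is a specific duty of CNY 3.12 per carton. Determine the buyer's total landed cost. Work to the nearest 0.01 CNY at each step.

CIF: the seller pays costs through ocean freight and marine insurance to the destination port.
Already in the invoice (seller's account under CIF): export clearance, insurance — exclude.
The CIF price already equals the CIF value: 163107.86
Import duty = 22605 × 3.12 = 70527.60
Buyer bears: delivery 1125.05 + duty 70527.60 = 71652.65
Landed cost = invoice 163107.86 + 71652.65 = 234760.51

Total landed cost: CNY 234760.51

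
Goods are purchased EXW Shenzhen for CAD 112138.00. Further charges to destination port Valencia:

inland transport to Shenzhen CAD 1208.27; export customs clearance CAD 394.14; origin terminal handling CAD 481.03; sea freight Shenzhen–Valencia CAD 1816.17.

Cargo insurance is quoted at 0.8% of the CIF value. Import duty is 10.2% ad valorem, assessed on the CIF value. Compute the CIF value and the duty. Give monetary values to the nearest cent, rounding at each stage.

Let C be the CIF value. C = EXW price + pre-shipment costs + freight + 0.8% × C
C − 0.8% × C = 112138.00 + 1208.27 + 394.14 + 481.03 + 1816.17
0.992 × C = 116037.61
C = 116037.61 / 0.992 = 116973.40
Insurance premium = 0.8% × 116973.40 = 935.79
Import duty = 116973.40 × 10.2% = 11931.29

CIF value: CAD 116973.40; import duty: CAD 11931.29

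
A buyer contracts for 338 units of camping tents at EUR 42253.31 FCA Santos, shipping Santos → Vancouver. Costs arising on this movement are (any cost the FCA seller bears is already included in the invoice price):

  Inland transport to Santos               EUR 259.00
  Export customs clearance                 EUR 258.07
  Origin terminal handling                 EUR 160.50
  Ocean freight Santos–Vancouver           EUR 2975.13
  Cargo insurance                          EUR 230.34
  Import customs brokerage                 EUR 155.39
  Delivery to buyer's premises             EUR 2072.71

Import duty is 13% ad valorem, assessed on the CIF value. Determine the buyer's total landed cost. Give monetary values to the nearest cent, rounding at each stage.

FCA: the seller delivers export-cleared goods to the carrier; the buyer bears costs from that point.
Already in the invoice (seller's account under FCA): inland to port, export clearance — exclude.
CIF value = FCA price + origin terminal + freight + insurance = 42253.31 + 160.50 + 2975.13 + 230.34 = 45619.28
Import duty = 45619.28 × 13% = 5930.51
Buyer bears: origin terminal 160.50 + freight 2975.13 + insurance 230.34 + brokerage 155.39 + delivery 2072.71 + duty 5930.51 = 11524.58
Landed cost = invoice 42253.31 + 11524.58 = 53777.89

Total landed cost: EUR 53777.89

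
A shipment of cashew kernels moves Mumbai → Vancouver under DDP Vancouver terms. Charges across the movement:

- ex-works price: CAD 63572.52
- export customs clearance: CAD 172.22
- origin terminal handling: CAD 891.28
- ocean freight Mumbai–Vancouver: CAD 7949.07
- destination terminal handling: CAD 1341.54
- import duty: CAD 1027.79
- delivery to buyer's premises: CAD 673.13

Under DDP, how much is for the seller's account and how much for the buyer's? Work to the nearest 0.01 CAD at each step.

Seller: CAD 75627.55; buyer: CAD 0.00

DDP: the seller bears all costs including import duty.
Seller's account: goods 63572.52 + export clearance 172.22 + origin terminal 891.28 + freight 7949.07 + destination terminal 1341.54 + duty 1027.79 + delivery 673.13 = 75627.55
Buyer's account: 0.00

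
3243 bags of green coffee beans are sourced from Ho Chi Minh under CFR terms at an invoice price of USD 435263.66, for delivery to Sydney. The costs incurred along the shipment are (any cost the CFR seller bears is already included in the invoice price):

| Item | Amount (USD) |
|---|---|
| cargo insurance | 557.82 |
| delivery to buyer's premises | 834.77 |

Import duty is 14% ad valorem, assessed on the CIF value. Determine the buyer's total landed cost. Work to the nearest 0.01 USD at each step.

Total landed cost: USD 497671.26

CFR: the seller pays costs through ocean freight to the destination port, but not insurance.
CIF value = CFR price + insurance = 435263.66 + 557.82 = 435821.48
Import duty = 435821.48 × 14% = 61015.01
Buyer bears: insurance 557.82 + delivery 834.77 + duty 61015.01 = 62407.60
Landed cost = invoice 435263.66 + 62407.60 = 497671.26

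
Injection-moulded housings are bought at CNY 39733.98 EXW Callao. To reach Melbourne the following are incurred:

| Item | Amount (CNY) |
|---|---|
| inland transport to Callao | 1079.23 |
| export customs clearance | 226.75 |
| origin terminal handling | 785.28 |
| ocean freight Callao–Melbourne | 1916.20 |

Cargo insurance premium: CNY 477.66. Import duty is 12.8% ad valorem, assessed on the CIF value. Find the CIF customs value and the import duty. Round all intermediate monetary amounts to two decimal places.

CIF = EXW price + pre-shipment costs + freight + insurance
CIF = 39733.98 + 1079.23 + 226.75 + 785.28 + 1916.20 + 477.66 = 44219.10
Import duty = 44219.10 × 12.8% = 5660.04

CIF value: CNY 44219.10; import duty: CNY 5660.04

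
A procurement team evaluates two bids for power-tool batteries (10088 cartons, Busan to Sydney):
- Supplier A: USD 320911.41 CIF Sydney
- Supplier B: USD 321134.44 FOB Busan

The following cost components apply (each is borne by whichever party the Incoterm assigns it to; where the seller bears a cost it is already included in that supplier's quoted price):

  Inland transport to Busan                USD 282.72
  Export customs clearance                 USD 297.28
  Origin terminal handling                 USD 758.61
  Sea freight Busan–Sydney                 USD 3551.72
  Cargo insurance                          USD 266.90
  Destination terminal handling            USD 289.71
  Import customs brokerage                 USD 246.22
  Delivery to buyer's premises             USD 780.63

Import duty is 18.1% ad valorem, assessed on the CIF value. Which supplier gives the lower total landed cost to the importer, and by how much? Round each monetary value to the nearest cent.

Supplier A is cheaper by USD 4773.18

Supplier A (CIF):
The CIF price already equals the CIF value: 320911.41
Import duty = 320911.41 × 18.1% = 58084.97
Buyer bears (A): 289.71 + 246.22 + 780.63 = 1316.56
Landed cost (A) = invoice 320911.41 + 1316.56 + duty 58084.97 = 380312.94
Supplier B (FOB):
CIF value = FOB price + freight + insurance = 321134.44 + 3551.72 + 266.90 = 324953.06
Import duty = 324953.06 × 18.1% = 58816.50
Buyer bears (B): 3551.72 + 266.90 + 289.71 + 246.22 + 780.63 = 5135.18
Landed cost (B) = invoice 321134.44 + 5135.18 + duty 58816.50 = 385086.12
Difference = |380312.94 − 385086.12| = 4773.18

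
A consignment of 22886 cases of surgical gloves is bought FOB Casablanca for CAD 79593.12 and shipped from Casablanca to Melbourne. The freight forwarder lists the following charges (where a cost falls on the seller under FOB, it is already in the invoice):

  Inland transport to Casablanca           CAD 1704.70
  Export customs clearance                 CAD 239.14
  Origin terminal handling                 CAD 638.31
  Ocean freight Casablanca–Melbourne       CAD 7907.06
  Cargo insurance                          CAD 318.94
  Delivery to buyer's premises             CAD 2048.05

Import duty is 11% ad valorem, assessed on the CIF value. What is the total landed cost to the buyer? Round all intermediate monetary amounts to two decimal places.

FOB: the seller bears costs until goods are on board at the origin port; the buyer bears freight, insurance and all costs thereafter.
Already in the invoice (seller's account under FOB): inland to port, export clearance, origin terminal — exclude.
CIF value = FOB price + freight + insurance = 79593.12 + 7907.06 + 318.94 = 87819.12
Import duty = 87819.12 × 11% = 9660.10
Buyer bears: freight 7907.06 + insurance 318.94 + delivery 2048.05 + duty 9660.10 = 19934.15
Landed cost = invoice 79593.12 + 19934.15 = 99527.27

Total landed cost: CAD 99527.27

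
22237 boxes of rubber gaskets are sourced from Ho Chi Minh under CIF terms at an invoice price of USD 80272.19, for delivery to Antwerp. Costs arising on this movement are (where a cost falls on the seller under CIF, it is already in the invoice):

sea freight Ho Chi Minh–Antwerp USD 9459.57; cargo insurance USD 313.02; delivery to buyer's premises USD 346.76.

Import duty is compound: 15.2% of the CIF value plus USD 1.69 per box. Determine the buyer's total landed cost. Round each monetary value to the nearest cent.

Total landed cost: USD 130400.85

CIF: the seller pays costs through ocean freight and marine insurance to the destination port.
Already in the invoice (seller's account under CIF): freight, insurance — exclude.
The CIF price already equals the CIF value: 80272.19
Ad valorem component: 80272.19 × 15.2% = 12201.37
Specific component: 22237 × 1.69 = 37580.53
Import duty = 12201.37 + 37580.53 = 49781.90
Buyer bears: delivery 346.76 + duty 49781.90 = 50128.66
Landed cost = invoice 80272.19 + 50128.66 = 130400.85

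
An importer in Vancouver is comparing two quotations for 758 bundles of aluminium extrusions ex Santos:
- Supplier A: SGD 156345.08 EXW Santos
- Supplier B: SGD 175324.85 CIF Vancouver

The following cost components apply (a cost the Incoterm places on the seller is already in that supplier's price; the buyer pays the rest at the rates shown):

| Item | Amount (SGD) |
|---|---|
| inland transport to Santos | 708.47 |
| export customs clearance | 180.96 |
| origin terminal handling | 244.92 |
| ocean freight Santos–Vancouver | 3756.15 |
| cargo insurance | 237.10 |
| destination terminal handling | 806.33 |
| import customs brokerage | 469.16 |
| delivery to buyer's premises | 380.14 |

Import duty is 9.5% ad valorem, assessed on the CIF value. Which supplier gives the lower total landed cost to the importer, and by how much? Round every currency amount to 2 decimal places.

Supplier A is cheaper by SGD 15168.13

Supplier A (EXW):
CIF value = EXW price + inland to port + export clearance + origin terminal + freight + insurance = 156345.08 + 708.47 + 180.96 + 244.92 + 3756.15 + 237.10 = 161472.68
Import duty = 161472.68 × 9.5% = 15339.90
Buyer bears (A): 708.47 + 180.96 + 244.92 + 3756.15 + 237.10 + 806.33 + 469.16 + 380.14 = 6783.23
Landed cost (A) = invoice 156345.08 + 6783.23 + duty 15339.90 = 178468.21
Supplier B (CIF):
The CIF price already equals the CIF value: 175324.85
Import duty = 175324.85 × 9.5% = 16655.86
Buyer bears (B): 806.33 + 469.16 + 380.14 = 1655.63
Landed cost (B) = invoice 175324.85 + 1655.63 + duty 16655.86 = 193636.34
Difference = |178468.21 − 193636.34| = 15168.13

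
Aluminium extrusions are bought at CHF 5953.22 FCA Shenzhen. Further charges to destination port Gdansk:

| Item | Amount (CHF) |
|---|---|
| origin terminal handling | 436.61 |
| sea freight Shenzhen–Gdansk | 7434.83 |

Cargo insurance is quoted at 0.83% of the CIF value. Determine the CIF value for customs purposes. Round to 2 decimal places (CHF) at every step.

CIF value: CHF 13940.37

Let C be the CIF value. C = FCA price + pre-shipment costs + freight + 0.83% × C
C − 0.83% × C = 5953.22 + 436.61 + 7434.83
0.9917 × C = 13824.66
C = 13824.66 / 0.9917 = 13940.37
Insurance premium = 0.83% × 13940.37 = 115.71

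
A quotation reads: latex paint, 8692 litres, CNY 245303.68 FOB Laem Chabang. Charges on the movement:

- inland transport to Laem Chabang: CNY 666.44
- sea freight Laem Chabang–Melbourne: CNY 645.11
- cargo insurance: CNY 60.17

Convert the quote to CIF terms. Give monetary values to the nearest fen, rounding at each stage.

Not relevant to the conversion: inland to port — on the seller under both FOB and CIF; already in the FOB price and stays in the CIF price.
From FOB to CIF, the seller additionally bears: freight, insurance.
CIF price = 245303.68 + 645.11 + 60.17 = 246008.96

CIF price: CNY 246008.96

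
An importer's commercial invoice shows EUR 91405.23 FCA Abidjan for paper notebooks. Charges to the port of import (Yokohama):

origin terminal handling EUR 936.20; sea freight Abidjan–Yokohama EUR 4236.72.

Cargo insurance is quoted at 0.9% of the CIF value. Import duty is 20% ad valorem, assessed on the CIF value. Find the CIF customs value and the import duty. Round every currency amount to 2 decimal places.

CIF value: EUR 97455.25; import duty: EUR 19491.05

Let C be the CIF value. C = FCA price + pre-shipment costs + freight + 0.9% × C
C − 0.9% × C = 91405.23 + 936.20 + 4236.72
0.991 × C = 96578.15
C = 96578.15 / 0.991 = 97455.25
Insurance premium = 0.9% × 97455.25 = 877.10
Import duty = 97455.25 × 20% = 19491.05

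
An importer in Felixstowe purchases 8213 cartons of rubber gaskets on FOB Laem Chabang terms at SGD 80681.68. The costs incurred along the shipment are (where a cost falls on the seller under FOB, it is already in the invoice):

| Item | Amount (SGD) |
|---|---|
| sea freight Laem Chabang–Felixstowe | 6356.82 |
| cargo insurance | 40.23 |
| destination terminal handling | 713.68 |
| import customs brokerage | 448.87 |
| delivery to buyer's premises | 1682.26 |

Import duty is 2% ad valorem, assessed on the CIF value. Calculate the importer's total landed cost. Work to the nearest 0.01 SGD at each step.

FOB: the seller bears costs until goods are on board at the origin port; the buyer bears freight, insurance and all costs thereafter.
CIF value = FOB price + freight + insurance = 80681.68 + 6356.82 + 40.23 = 87078.73
Import duty = 87078.73 × 2% = 1741.57
Buyer bears: freight 6356.82 + insurance 40.23 + destination terminal 713.68 + brokerage 448.87 + delivery 1682.26 + duty 1741.57 = 10983.43
Landed cost = invoice 80681.68 + 10983.43 = 91665.11

Total landed cost: SGD 91665.11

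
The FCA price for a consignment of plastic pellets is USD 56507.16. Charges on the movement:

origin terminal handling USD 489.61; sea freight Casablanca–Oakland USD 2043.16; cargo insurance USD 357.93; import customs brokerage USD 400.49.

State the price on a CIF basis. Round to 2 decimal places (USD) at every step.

CIF price: USD 59397.86

Not relevant to the conversion: brokerage — on the buyer under both terms; not part of either seller's price.
From FCA to CIF, the seller additionally bears: origin terminal, freight, insurance.
CIF price = 56507.16 + 489.61 + 2043.16 + 357.93 = 59397.86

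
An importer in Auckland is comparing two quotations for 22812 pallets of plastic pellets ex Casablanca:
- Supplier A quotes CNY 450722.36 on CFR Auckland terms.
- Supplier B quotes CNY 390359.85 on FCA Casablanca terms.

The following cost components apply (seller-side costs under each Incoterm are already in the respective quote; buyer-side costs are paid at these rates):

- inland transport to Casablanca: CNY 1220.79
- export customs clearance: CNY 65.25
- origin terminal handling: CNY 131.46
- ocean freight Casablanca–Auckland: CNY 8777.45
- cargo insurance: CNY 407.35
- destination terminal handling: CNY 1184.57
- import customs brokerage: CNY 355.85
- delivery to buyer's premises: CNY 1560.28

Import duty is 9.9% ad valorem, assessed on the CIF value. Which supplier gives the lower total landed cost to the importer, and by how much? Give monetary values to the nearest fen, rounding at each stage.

Supplier B is cheaper by CNY 56547.51

Supplier A (CFR):
CIF value = CFR price + insurance = 450722.36 + 407.35 = 451129.71
Import duty = 451129.71 × 9.9% = 44661.84
Buyer bears (A): 407.35 + 1184.57 + 355.85 + 1560.28 = 3508.05
Landed cost (A) = invoice 450722.36 + 3508.05 + duty 44661.84 = 498892.25
Supplier B (FCA):
CIF value = FCA price + origin terminal + freight + insurance = 390359.85 + 131.46 + 8777.45 + 407.35 = 399676.11
Import duty = 399676.11 × 9.9% = 39567.93
Buyer bears (B): 131.46 + 8777.45 + 407.35 + 1184.57 + 355.85 + 1560.28 = 12416.96
Landed cost (B) = invoice 390359.85 + 12416.96 + duty 39567.93 = 442344.74
Difference = |498892.25 − 442344.74| = 56547.51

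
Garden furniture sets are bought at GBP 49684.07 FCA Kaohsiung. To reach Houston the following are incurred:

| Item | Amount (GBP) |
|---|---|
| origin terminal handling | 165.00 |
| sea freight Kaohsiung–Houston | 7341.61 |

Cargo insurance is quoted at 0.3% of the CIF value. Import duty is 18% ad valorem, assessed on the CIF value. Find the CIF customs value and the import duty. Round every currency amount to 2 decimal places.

CIF value: GBP 57362.77; import duty: GBP 10325.30

Let C be the CIF value. C = FCA price + pre-shipment costs + freight + 0.3% × C
C − 0.3% × C = 49684.07 + 165.00 + 7341.61
0.997 × C = 57190.68
C = 57190.68 / 0.997 = 57362.77
Insurance premium = 0.3% × 57362.77 = 172.09
Import duty = 57362.77 × 18% = 10325.30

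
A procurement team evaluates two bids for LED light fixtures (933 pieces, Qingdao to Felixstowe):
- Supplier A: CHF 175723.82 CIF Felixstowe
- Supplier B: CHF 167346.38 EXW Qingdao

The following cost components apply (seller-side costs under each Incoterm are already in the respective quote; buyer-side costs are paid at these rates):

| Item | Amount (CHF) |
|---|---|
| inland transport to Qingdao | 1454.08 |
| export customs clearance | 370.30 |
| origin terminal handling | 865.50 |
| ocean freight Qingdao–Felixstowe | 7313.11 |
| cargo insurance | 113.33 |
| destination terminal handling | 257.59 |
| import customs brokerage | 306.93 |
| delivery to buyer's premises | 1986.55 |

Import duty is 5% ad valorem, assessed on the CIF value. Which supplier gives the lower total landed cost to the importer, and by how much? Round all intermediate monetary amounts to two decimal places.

Supplier A (CIF):
The CIF price already equals the CIF value: 175723.82
Import duty = 175723.82 × 5% = 8786.19
Buyer bears (A): 257.59 + 306.93 + 1986.55 = 2551.07
Landed cost (A) = invoice 175723.82 + 2551.07 + duty 8786.19 = 187061.08
Supplier B (EXW):
CIF value = EXW price + inland to port + export clearance + origin terminal + freight + insurance = 167346.38 + 1454.08 + 370.30 + 865.50 + 7313.11 + 113.33 = 177462.70
Import duty = 177462.70 × 5% = 8873.14
Buyer bears (B): 1454.08 + 370.30 + 865.50 + 7313.11 + 113.33 + 257.59 + 306.93 + 1986.55 = 12667.39
Landed cost (B) = invoice 167346.38 + 12667.39 + duty 8873.14 = 188886.91
Difference = |187061.08 − 188886.91| = 1825.83

Supplier A is cheaper by CHF 1825.83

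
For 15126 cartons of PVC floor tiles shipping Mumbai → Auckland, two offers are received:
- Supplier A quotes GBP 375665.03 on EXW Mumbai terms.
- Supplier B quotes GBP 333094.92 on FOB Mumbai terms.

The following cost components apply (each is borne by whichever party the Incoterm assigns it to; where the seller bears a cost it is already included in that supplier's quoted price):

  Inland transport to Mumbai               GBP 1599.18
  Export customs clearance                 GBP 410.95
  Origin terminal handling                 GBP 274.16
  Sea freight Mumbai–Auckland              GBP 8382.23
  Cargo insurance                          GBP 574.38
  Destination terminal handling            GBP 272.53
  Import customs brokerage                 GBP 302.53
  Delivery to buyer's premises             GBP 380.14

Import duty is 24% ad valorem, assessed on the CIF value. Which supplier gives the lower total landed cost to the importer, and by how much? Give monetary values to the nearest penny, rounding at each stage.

Supplier A (EXW):
CIF value = EXW price + inland to port + export clearance + origin terminal + freight + insurance = 375665.03 + 1599.18 + 410.95 + 274.16 + 8382.23 + 574.38 = 386905.93
Import duty = 386905.93 × 24% = 92857.42
Buyer bears (A): 1599.18 + 410.95 + 274.16 + 8382.23 + 574.38 + 272.53 + 302.53 + 380.14 = 12196.10
Landed cost (A) = invoice 375665.03 + 12196.10 + duty 92857.42 = 480718.55
Supplier B (FOB):
CIF value = FOB price + freight + insurance = 333094.92 + 8382.23 + 574.38 = 342051.53
Import duty = 342051.53 × 24% = 82092.37
Buyer bears (B): 8382.23 + 574.38 + 272.53 + 302.53 + 380.14 = 9911.81
Landed cost (B) = invoice 333094.92 + 9911.81 + duty 82092.37 = 425099.10
Difference = |480718.55 − 425099.10| = 55619.45

Supplier B is cheaper by GBP 55619.45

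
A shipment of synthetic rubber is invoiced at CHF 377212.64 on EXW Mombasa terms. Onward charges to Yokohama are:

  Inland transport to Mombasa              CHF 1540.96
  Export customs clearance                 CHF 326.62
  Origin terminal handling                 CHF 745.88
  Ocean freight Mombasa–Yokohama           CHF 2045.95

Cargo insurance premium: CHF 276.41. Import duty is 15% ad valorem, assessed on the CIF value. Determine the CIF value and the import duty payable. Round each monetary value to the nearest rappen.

CIF value: CHF 382148.46; import duty: CHF 57322.27

CIF = EXW price + pre-shipment costs + freight + insurance
CIF = 377212.64 + 1540.96 + 326.62 + 745.88 + 2045.95 + 276.41 = 382148.46
Import duty = 382148.46 × 15% = 57322.27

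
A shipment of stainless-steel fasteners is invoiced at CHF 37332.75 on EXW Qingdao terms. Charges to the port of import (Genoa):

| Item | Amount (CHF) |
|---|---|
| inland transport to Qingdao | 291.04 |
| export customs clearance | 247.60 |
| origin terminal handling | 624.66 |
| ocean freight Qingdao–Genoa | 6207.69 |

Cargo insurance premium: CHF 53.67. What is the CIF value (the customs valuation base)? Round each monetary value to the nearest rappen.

CIF = EXW price + pre-shipment costs + freight + insurance
CIF = 37332.75 + 291.04 + 247.60 + 624.66 + 6207.69 + 53.67 = 44757.41

CIF value: CHF 44757.41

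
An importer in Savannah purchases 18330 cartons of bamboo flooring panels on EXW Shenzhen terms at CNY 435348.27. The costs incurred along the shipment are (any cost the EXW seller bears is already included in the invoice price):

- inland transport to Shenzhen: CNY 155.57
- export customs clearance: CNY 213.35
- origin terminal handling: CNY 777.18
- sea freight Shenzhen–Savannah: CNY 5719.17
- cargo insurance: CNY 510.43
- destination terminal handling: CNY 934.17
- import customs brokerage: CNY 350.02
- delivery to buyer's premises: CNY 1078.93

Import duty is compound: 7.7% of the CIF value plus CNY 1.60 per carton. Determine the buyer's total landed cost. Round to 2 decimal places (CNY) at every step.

Total landed cost: CNY 508504.84

EXW: the seller makes goods available at their premises; the buyer bears all onward costs.
CIF value = EXW price + inland to port + export clearance + origin terminal + freight + insurance = 435348.27 + 155.57 + 213.35 + 777.18 + 5719.17 + 510.43 = 442723.97
Ad valorem component: 442723.97 × 7.7% = 34089.75
Specific component: 18330 × 1.60 = 29328.00
Import duty = 34089.75 + 29328.00 = 63417.75
Buyer bears: inland to port 155.57 + export clearance 213.35 + origin terminal 777.18 + freight 5719.17 + insurance 510.43 + destination terminal 934.17 + brokerage 350.02 + delivery 1078.93 + duty 63417.75 = 73156.57
Landed cost = invoice 435348.27 + 73156.57 = 508504.84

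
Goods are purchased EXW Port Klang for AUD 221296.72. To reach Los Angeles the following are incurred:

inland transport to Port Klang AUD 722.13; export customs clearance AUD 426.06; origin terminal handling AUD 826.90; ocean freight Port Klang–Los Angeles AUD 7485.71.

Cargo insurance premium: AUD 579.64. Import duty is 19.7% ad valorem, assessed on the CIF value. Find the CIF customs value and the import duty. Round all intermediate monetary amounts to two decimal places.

CIF value: AUD 231337.16; import duty: AUD 45573.42

CIF = EXW price + pre-shipment costs + freight + insurance
CIF = 221296.72 + 722.13 + 426.06 + 826.90 + 7485.71 + 579.64 = 231337.16
Import duty = 231337.16 × 19.7% = 45573.42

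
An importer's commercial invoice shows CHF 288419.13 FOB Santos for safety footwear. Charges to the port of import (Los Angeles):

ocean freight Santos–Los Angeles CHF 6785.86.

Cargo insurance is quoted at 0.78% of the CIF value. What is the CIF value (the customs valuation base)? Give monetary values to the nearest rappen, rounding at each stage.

CIF value: CHF 297525.69

Let C be the CIF value. C = FOB price + freight + 0.78% × C
C − 0.78% × C = 288419.13 + 6785.86
0.9922 × C = 295204.99
C = 295204.99 / 0.9922 = 297525.69
Insurance premium = 0.78% × 297525.69 = 2320.70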